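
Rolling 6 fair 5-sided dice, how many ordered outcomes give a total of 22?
Coefficient of x^22 in (x + x² + ... + x^5)^6. By inclusion-exclusion on dice exceeding 5: Σ_j (-1)^j C(6,j)·C(22-1-5j, 5) = C(6,0)·C(21,5) - C(6,1)·C(16,5) + C(6,2)·C(11,5) - C(6,3)·C(6,5) = 1·20349 - 6·4368 + 15·462 - 20·6 = 951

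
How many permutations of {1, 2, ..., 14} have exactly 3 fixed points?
Choose the 3 fixed points C(14,3) = 364, derange the rest: !11 = Σ_{j=0}^{11} (-1)^j·11!/j! = 39916800 - 39916800 + 19958400 - 6652800 + 1663200 - 332640 + 55440 - 7920 + 990 - 110 + 11 - 1 = 14684570. Product = 364 × 14684570 = 5345183480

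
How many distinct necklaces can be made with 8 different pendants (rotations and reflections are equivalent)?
(8-1)!/2 = 5040/2 = 2520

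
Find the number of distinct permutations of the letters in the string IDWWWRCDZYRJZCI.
15! / (2! × 2! × 2! × 2! × 1! × 3! × 2! × 1!) = 6810804000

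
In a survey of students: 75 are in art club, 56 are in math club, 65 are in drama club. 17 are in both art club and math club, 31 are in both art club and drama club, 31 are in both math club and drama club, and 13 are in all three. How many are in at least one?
|A∪B∪C| = 75+56+65-17-31-31+13 = 130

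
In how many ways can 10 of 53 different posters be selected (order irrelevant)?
C(53,10) = 53!/(10!×43!) = 19499099620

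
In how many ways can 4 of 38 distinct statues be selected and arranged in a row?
P(38,4) = 38!/(38-4)! = 1771560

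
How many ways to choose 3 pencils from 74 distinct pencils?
C(74,3) = 74!/(3!×71!) = 64824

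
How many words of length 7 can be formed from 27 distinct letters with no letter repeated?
P(27,7) = 27!/(27-7)! = 4475671200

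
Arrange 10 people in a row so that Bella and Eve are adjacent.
Treat as block: (10-1)! × 2! = 362880 × 2 = 725760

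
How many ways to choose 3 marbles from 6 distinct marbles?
C(6,3) = 6!/(3!×3!) = 20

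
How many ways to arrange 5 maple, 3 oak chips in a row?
8! / (5! × 3!) = 56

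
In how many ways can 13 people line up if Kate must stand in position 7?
Fix one position: (13-1)! = 479001600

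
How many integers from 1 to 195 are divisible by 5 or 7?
⌊195/5⌋ + ⌊195/7⌋ - ⌊195/35⌋ = 39 + 27 - 5 = 61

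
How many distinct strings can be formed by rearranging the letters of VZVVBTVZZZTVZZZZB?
17! / (2! × 5! × 8! × 2!) = 18378360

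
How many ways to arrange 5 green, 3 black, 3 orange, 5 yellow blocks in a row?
16! / (5! × 3! × 3! × 5!) = 40360320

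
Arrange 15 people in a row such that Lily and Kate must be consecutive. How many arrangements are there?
Treat the 2 as one block: (15-2+1)! × 2! = 87178291200 × 2 = 174356582400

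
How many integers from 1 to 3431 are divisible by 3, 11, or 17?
⌊3431/3⌋+⌊3431/11⌋+⌊3431/17⌋ - ⌊3431/33⌋-⌊3431/51⌋-⌊3431/187⌋ + ⌊3431/561⌋ = 1143+311+201 - 103-67-18 + 6 = 1473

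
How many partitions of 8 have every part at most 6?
Let r_j(i) = number of partitions of i into parts ≤ j, for i = 0..8. r_1(i) = 1 for all i; r_j(i) = r_{j-1}(i) + r_j(i-j). Rows j = 2..6: ≤2: 1 1 2 2 3 3 4 4 5; ≤3: 1 1 2 3 4 5 7 8 10; ≤4: 1 1 2 3 5 6 9 11 15; ≤5: 1 1 2 3 5 7 10 13 18; ≤6: 1 1 2 3 5 7 11 14 20. r_6(8) = 20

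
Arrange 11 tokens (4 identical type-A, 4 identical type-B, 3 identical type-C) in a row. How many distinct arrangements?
11! / (4! × 4! × 3!) = 11550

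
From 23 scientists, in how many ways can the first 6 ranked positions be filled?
P(23,6) = 23!/(23-6)! = 72681840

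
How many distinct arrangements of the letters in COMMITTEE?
9! / (1! × 1! × 2! × 1! × 2! × 2!) = 45360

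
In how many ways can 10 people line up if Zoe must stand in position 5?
Fix one position: (10-1)! = 362880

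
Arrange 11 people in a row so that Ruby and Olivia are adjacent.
Treat as block: (11-1)! × 2! = 3628800 × 2 = 7257600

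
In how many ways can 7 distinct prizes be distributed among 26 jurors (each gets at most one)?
P(26,7) = 26!/(26-7)! = 3315312000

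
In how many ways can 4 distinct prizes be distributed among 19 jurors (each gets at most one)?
P(19,4) = 19!/(19-4)! = 93024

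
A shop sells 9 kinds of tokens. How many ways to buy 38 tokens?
C(38+9-1, 9-1) = C(46, 8) = 260932815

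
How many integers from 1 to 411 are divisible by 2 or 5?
⌊411/2⌋ + ⌊411/5⌋ - ⌊411/10⌋ = 205 + 82 - 41 = 246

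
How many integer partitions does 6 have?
Pentagonal recurrence p(n) = p(n-1) + p(n-2) - p(n-5) - p(n-7) + p(n-12) + p(n-15) - ... gives p(0..5) = 1, 1, 2, 3, 5, 7. p(6) = p(5) + p(4) - p(1) = 7 + 5 - 1 = 11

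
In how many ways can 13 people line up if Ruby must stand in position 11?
Fix one position: (13-1)! = 479001600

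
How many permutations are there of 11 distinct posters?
11! = 39916800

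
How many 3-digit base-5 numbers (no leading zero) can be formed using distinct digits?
First digit: 4 choices (nonzero). Then descending: 4 × 4 × 3 = 48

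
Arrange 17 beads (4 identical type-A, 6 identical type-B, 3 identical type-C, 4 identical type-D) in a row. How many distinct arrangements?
17! / (4! × 6! × 3! × 4!) = 142942800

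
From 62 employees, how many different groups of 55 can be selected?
C(62,55) = 62!/(55!×7!) = 491796152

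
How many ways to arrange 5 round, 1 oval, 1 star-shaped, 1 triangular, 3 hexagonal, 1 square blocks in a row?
12! / (5! × 1! × 1! × 1! × 3! × 1!) = 665280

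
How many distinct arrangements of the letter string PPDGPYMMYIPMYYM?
15! / (4! × 1! × 1! × 1! × 4! × 4!) = 94594500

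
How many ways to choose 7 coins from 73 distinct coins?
C(73,7) = 73!/(7!×66!) = 1629348612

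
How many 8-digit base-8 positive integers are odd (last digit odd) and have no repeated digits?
Last∈{1,3,5,7}. Last=0: 0. Last nonzero: 4×6×P(6,6) = 17280. Total = 17280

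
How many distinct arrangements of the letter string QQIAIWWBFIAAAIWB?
16! / (2! × 4! × 2! × 4! × 3! × 1!) = 1513512000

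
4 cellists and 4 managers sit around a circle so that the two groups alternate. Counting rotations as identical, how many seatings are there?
Fix one of the cellists: (4-1)! ways for the remaining cellists, × 4! ways for the managers = 6 × 24 = 144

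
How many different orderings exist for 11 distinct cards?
11! = 39916800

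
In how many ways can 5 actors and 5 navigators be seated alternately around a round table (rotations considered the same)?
Fix one of the actors: (5-1)! ways for the remaining actors, × 5! ways for the navigators = 24 × 120 = 2880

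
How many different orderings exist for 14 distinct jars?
14! = 87178291200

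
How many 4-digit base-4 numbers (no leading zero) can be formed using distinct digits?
First digit: 3 choices (nonzero). Then descending: 3 × 3 × 2 × 1 = 18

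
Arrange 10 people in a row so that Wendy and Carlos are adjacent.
Treat as block: (10-1)! × 2! = 362880 × 2 = 725760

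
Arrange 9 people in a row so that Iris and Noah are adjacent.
Treat as block: (9-1)! × 2! = 40320 × 2 = 80640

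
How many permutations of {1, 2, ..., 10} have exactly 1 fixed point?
Choose the 1 fixed point C(10,1) = 10, derange the rest: !9 = Σ_{j=0}^{9} (-1)^j·9!/j! = 362880 - 362880 + 181440 - 60480 + 15120 - 3024 + 504 - 72 + 9 - 1 = 133496. Product = 10 × 133496 = 1334960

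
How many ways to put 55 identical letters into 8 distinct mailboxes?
C(55+8-1, 8-1) = C(62, 7) = 491796152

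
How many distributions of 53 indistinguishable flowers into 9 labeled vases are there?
C(53+9-1, 9-1) = C(61, 8) = 2944827765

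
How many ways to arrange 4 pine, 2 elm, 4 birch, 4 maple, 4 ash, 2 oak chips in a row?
20! / (4! × 2! × 4! × 4! × 4! × 2!) = 1833241410000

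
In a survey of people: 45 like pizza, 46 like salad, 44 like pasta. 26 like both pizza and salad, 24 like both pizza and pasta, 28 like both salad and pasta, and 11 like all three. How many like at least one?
|A∪B∪C| = 45+46+44-26-24-28+11 = 68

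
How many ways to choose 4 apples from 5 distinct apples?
C(5,4) = 5!/(4!×1!) = 5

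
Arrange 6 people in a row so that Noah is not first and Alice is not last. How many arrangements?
By inclusion-exclusion: 6! - 2×(6-1)! + (6-2)! = 720 - 240 + 24 = 504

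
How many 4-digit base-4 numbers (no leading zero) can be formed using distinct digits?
First digit: 3 choices (nonzero). Then descending: 3 × 3 × 2 × 1 = 18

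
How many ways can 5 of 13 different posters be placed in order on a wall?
P(13,5) = 13!/(13-5)! = 154440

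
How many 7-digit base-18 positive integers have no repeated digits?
First digit: 17 choices (nonzero). Then descending: 17 × 17 × 16 × 15 × 14 × 13 × 12 = 151482240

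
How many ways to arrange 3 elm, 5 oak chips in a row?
8! / (3! × 5!) = 56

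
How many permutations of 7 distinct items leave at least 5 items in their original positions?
Exactly j fixed points: C(7,j)·!(7-j); sum over j ≥ 5 (derangement numbers via !m = (m-1)·(!(m-1) + !(m-2)): !0..!2 = 1, 0, 1). Σ_{j=5}^{7} C(7,j)·!(7-j) = C(7,5)·!2 + C(7,6)·!1 + C(7,7)·!0 = 21·1 + 7·0 + 1·1 = 22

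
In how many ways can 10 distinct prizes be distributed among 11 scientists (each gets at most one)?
P(11,10) = 11!/(11-10)! = 39916800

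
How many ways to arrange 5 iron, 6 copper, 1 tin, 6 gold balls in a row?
18! / (5! × 6! × 1! × 6!) = 102918816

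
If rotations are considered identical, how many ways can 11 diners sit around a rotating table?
Circular: fix one position, arrange the rest. (11-1)! = 3628800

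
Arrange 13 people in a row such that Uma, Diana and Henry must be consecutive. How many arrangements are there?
Treat the 3 as one block: (13-3+1)! × 3! = 39916800 × 6 = 239500800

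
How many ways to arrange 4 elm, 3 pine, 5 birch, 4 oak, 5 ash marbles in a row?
21! / (4! × 3! × 5! × 4! × 5!) = 1026615189600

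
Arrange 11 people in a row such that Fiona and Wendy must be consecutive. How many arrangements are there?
Treat the 2 as one block: (11-2+1)! × 2! = 3628800 × 2 = 7257600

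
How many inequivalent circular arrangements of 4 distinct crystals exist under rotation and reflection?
(4-1)!/2 = 6/2 = 3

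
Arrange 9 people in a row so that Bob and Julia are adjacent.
Treat as block: (9-1)! × 2! = 40320 × 2 = 80640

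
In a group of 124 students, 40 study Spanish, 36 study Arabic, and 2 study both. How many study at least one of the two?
|A∪B| = |A| + |B| - |A∩B| = 40 + 36 - 2 = 74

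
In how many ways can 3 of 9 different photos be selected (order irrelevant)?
C(9,3) = 9!/(3!×6!) = 84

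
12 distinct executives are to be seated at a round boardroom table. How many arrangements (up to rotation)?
Circular: fix one position, arrange the rest. (12-1)! = 39916800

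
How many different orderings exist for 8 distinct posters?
8! = 40320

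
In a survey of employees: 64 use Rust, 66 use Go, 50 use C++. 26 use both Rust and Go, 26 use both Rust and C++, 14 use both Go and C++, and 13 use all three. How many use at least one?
|A∪B∪C| = 64+66+50-26-26-14+13 = 127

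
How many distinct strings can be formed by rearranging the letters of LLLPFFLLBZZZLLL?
15! / (2! × 8! × 1! × 3! × 1!) = 2702700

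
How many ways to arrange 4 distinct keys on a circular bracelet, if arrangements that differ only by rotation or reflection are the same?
(4-1)!/2 = 6/2 = 3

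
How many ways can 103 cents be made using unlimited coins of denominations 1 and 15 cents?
Coefficient of x^103 in 1/(1-x^1) · 1/(1-x^15). Use j coins of 15 for j = 0..⌊103/15⌋ = 6, the rest in 1s: 6 + 1 = 7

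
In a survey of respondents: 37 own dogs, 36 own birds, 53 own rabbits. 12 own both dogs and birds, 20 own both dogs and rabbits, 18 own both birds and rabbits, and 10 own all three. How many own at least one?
|A∪B∪C| = 37+36+53-12-20-18+10 = 86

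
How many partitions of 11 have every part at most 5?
Let r_j(i) = number of partitions of i into parts ≤ j, for i = 0..11. r_1(i) = 1 for all i; r_j(i) = r_{j-1}(i) + r_j(i-j). Rows j = 2..5: ≤2: 1 1 2 2 3 3 4 4 5 5 6 6; ≤3: 1 1 2 3 4 5 7 8 10 12 14 16; ≤4: 1 1 2 3 5 6 9 11 15 18 23 27; ≤5: 1 1 2 3 5 7 10 13 18 23 30 37. r_5(11) = 37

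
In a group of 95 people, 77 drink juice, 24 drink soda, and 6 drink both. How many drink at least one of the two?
|A∪B| = |A| + |B| - |A∩B| = 77 + 24 - 6 = 95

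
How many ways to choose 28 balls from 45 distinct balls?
C(45,28) = 45!/(28!×17!) = 1103068603890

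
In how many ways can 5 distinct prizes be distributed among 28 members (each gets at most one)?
P(28,5) = 28!/(28-5)! = 11793600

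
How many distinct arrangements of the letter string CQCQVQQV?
8! / (2! × 4! × 2!) = 420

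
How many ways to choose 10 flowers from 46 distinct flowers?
C(46,10) = 46!/(10!×36!) = 4076350421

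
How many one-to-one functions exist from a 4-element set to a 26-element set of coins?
P(26,4) = 26!/(26-4)! = 358800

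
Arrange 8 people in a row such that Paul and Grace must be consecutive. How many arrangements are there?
Treat the 2 as one block: (8-2+1)! × 2! = 5040 × 2 = 10080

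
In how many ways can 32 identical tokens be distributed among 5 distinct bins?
C(32+5-1, 5-1) = C(36, 4) = 58905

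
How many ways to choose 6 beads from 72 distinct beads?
C(72,6) = 72!/(6!×66!) = 156238908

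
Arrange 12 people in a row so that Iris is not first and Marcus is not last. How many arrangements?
By inclusion-exclusion: 12! - 2×(12-1)! + (12-2)! = 479001600 - 79833600 + 3628800 = 402796800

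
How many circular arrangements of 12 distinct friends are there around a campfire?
Circular: fix one position, arrange the rest. (12-1)! = 39916800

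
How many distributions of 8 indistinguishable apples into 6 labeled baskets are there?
C(8+6-1, 6-1) = C(13, 5) = 1287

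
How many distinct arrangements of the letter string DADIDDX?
7! / (4! × 1! × 1! × 1!) = 210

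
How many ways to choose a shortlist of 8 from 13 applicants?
C(13,8) = 13!/(8!×5!) = 1287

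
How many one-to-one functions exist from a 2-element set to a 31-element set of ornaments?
P(31,2) = 31!/(31-2)! = 930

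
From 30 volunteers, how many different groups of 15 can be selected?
C(30,15) = 30!/(15!×15!) = 155117520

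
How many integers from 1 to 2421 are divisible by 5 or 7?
⌊2421/5⌋ + ⌊2421/7⌋ - ⌊2421/35⌋ = 484 + 345 - 69 = 760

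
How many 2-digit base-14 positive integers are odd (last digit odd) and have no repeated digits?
Last∈{1,3,5,7,9,11,13}. Last=0: 0. Last nonzero: 7×12×P(12,0) = 84. Total = 84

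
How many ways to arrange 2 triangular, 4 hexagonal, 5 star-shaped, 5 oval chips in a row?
16! / (2! × 4! × 5! × 5!) = 30270240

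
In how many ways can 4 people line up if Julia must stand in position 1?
Fix one position: (4-1)! = 6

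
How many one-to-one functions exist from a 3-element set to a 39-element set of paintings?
P(39,3) = 39!/(39-3)! = 54834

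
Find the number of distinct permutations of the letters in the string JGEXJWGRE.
9! / (2! × 1! × 1! × 2! × 2! × 1!) = 45360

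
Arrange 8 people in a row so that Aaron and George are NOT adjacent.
Total - adjacent = 8! - (8-1)!×2 = 40320 - 10080 = 30240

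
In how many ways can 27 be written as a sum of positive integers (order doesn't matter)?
Pentagonal recurrence p(n) = p(n-1) + p(n-2) - p(n-5) - p(n-7) + p(n-12) + p(n-15) - ... gives p(0..26) = 1, 1, 2, 3, 5, 7, 11, 15, 22, 30, 42, 56, 77, 101, 135, 176, 231, 297, 385, 490, 627, 792, 1002, 1255, 1575, 1958, 2436. p(27) = p(26) + p(25) - p(22) - p(20) + p(15) + p(12) - p(5) - p(1) = 2436 + 1958 - 1002 - 627 + 176 + 77 - 7 - 1 = 3010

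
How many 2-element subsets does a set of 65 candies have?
C(65,2) = 65!/(2!×63!) = 2080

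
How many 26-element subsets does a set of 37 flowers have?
C(37,26) = 37!/(26!×11!) = 854992152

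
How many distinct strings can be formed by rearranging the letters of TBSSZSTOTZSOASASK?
17! / (2! × 1! × 6! × 2! × 3! × 1! × 2!) = 10291881600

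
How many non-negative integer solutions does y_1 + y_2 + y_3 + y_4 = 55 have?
C(55+4-1, 4-1) = C(58, 3) = 30856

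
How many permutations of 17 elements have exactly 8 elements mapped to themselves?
Choose the 8 fixed points C(17,8) = 24310, derange the rest: !9 = Σ_{j=0}^{9} (-1)^j·9!/j! = 362880 - 362880 + 181440 - 60480 + 15120 - 3024 + 504 - 72 + 9 - 1 = 133496. Product = 24310 × 133496 = 3245287760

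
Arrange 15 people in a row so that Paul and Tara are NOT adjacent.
Total - adjacent = 15! - (15-1)!×2 = 1307674368000 - 174356582400 = 1133317785600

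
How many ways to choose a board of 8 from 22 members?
C(22,8) = 22!/(8!×14!) = 319770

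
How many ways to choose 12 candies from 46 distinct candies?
C(46,12) = 46!/(12!×34!) = 38910617655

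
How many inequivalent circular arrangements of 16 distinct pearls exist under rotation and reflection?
(16-1)!/2 = 1307674368000/2 = 653837184000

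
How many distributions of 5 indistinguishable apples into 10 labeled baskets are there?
C(5+10-1, 10-1) = C(14, 9) = 2002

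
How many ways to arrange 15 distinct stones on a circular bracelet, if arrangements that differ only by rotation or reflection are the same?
(15-1)!/2 = 87178291200/2 = 43589145600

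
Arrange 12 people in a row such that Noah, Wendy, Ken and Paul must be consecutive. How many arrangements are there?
Treat the 4 as one block: (12-4+1)! × 4! = 362880 × 24 = 8709120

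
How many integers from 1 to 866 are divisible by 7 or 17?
⌊866/7⌋ + ⌊866/17⌋ - ⌊866/119⌋ = 123 + 50 - 7 = 166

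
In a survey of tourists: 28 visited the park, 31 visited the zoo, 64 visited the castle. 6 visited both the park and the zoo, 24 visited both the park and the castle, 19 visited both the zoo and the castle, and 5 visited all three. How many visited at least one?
|A∪B∪C| = 28+31+64-6-24-19+5 = 79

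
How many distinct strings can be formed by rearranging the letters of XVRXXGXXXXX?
11! / (1! × 1! × 8! × 1!) = 990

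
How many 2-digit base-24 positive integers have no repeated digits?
First digit: 23 choices (nonzero). Then descending: 23 × 23 = 529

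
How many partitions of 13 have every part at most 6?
Let r_j(i) = number of partitions of i into parts ≤ j, for i = 0..13. r_1(i) = 1 for all i; r_j(i) = r_{j-1}(i) + r_j(i-j). Rows j = 2..6: ≤2: 1 1 2 2 3 3 4 4 5 5 6 6 7 7; ≤3: 1 1 2 3 4 5 7 8 10 12 14 16 19 21; ≤4: 1 1 2 3 5 6 9 11 15 18 23 27 34 39; ≤5: 1 1 2 3 5 7 10 13 18 23 30 37 47 57; ≤6: 1 1 2 3 5 7 11 14 20 26 35 44 58 71. r_6(13) = 71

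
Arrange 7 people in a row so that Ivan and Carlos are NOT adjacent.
Total - adjacent = 7! - (7-1)!×2 = 5040 - 1440 = 3600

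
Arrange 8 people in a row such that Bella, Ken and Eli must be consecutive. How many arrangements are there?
Treat the 3 as one block: (8-3+1)! × 3! = 720 × 6 = 4320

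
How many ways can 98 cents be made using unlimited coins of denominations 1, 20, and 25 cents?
Coefficient of x^98 in 1/(1-x^1) · 1/(1-x^20) · 1/(1-x^25). Case on j = number of 25-cent coins (j = 0..3); remainder r = 98 - 25j is made from {1,20} in ⌊r/20⌋+1 ways. r = 98, 73, 48, 23 → 5 + 4 + 3 + 2 = 14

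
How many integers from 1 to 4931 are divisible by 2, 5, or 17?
⌊4931/2⌋+⌊4931/5⌋+⌊4931/17⌋ - ⌊4931/10⌋-⌊4931/34⌋-⌊4931/85⌋ + ⌊4931/170⌋ = 2465+986+290 - 493-145-58 + 29 = 3074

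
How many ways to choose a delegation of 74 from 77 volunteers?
C(77,74) = 77!/(74!×3!) = 73150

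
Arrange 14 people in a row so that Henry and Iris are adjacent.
Treat as block: (14-1)! × 2! = 6227020800 × 2 = 12454041600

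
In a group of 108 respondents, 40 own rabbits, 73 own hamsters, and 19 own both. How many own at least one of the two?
|A∪B| = |A| + |B| - |A∩B| = 40 + 73 - 19 = 94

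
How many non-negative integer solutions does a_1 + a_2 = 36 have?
C(36+2-1, 2-1) = C(37, 1) = 37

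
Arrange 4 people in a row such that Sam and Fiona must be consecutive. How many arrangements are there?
Treat the 2 as one block: (4-2+1)! × 2! = 6 × 2 = 12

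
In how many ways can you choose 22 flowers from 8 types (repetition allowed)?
C(22+8-1, 8-1) = C(29, 7) = 1560780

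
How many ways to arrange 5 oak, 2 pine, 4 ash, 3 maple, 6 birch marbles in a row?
20! / (5! × 2! × 4! × 3! × 6!) = 97772875200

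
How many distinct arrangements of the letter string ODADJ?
5! / (1! × 1! × 1! × 2!) = 60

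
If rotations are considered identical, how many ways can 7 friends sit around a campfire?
Circular: fix one position, arrange the rest. (7-1)! = 720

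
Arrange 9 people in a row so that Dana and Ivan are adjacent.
Treat as block: (9-1)! × 2! = 40320 × 2 = 80640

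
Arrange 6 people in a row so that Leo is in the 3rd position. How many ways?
Fix one position: (6-1)! = 120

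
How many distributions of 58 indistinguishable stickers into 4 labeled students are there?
C(58+4-1, 4-1) = C(61, 3) = 35990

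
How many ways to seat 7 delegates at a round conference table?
Circular: fix one position, arrange the rest. (7-1)! = 720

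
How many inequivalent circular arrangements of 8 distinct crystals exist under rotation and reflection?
(8-1)!/2 = 5040/2 = 2520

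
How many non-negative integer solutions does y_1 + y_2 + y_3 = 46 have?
C(46+3-1, 3-1) = C(48, 2) = 1128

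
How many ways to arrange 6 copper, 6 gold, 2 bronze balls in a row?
14! / (6! × 6! × 2!) = 84084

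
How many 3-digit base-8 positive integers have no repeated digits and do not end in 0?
Last digit: 7 nonzero choices. First digit: 6 (nonzero, ≠last). Middle 1: P(6,1) = 6. Total = 252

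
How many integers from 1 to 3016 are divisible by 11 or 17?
⌊3016/11⌋ + ⌊3016/17⌋ - ⌊3016/187⌋ = 274 + 177 - 16 = 435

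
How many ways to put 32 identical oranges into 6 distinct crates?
C(32+6-1, 6-1) = C(37, 5) = 435897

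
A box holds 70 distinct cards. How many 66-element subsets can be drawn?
C(70,66) = 70!/(66!×4!) = 916895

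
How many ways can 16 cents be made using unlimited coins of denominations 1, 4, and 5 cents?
Coefficient of x^16 in 1/(1-x^1) · 1/(1-x^4) · 1/(1-x^5). Case on j = number of 5-cent coins (j = 0..3); remainder r = 16 - 5j is made from {1,4} in ⌊r/4⌋+1 ways. r = 16, 11, 6, 1 → 5 + 3 + 2 + 1 = 11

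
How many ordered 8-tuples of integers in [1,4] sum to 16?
Coefficient of x^16 in (x + x² + ... + x^4)^8. By inclusion-exclusion on dice exceeding 4: Σ_j (-1)^j C(8,j)·C(16-1-4j, 7) = C(8,0)·C(15,7) - C(8,1)·C(11,7) + C(8,2)·C(7,7) = 1·6435 - 8·330 + 28·1 = 3823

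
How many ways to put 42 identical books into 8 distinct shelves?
C(42+8-1, 8-1) = C(49, 7) = 85900584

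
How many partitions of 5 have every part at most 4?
Let r_j(i) = number of partitions of i into parts ≤ j, for i = 0..5. r_1(i) = 1 for all i; r_j(i) = r_{j-1}(i) + r_j(i-j). Rows j = 2..4: ≤2: 1 1 2 2 3 3; ≤3: 1 1 2 3 4 5; ≤4: 1 1 2 3 5 6. r_4(5) = 6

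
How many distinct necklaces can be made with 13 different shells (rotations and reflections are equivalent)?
(13-1)!/2 = 479001600/2 = 239500800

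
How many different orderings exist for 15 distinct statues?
15! = 1307674368000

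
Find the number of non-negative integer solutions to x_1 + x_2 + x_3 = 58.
C(58+3-1, 3-1) = C(60, 2) = 1770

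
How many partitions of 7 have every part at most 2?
Let r_j(i) = number of partitions of i into parts ≤ j, for i = 0..7. r_1(i) = 1 for all i; r_j(i) = r_{j-1}(i) + r_j(i-j). Rows j = 2..2: ≤2: 1 1 2 2 3 3 4 4. r_2(7) = 4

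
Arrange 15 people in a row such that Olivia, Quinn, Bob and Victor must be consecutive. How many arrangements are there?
Treat the 4 as one block: (15-4+1)! × 4! = 479001600 × 24 = 11496038400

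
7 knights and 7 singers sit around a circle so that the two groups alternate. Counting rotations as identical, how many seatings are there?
Fix one of the knights: (7-1)! ways for the remaining knights, × 7! ways for the singers = 720 × 5040 = 3628800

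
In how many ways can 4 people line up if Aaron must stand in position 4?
Fix one position: (4-1)! = 6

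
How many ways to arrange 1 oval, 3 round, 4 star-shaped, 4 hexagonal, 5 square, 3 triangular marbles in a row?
20! / (1! × 3! × 4! × 4! × 5! × 3!) = 977728752000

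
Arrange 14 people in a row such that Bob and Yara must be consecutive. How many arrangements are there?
Treat the 2 as one block: (14-2+1)! × 2! = 6227020800 × 2 = 12454041600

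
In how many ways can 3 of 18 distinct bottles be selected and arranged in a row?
P(18,3) = 18!/(18-3)! = 4896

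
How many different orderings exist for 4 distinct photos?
4! = 24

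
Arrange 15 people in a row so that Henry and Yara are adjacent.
Treat as block: (15-1)! × 2! = 87178291200 × 2 = 174356582400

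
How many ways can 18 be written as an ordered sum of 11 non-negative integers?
C(18+11-1, 11-1) = C(28, 10) = 13123110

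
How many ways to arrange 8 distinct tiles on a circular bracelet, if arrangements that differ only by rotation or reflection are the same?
(8-1)!/2 = 5040/2 = 2520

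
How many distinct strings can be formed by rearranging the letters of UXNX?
4! / (1! × 2! × 1!) = 12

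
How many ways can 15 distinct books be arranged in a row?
15! = 1307674368000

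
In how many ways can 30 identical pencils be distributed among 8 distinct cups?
C(30+8-1, 8-1) = C(37, 7) = 10295472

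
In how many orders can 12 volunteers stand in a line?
12! = 479001600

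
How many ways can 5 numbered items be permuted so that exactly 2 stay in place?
Choose the 2 fixed points C(5,2) = 10, derange the rest: !3 = Σ_{j=0}^{3} (-1)^j·3!/j! = 6 - 6 + 3 - 1 = 2. Product = 10 × 2 = 20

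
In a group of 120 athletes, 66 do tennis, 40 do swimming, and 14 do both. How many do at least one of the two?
|A∪B| = |A| + |B| - |A∩B| = 66 + 40 - 14 = 92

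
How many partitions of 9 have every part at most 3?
Let r_j(i) = number of partitions of i into parts ≤ j, for i = 0..9. r_1(i) = 1 for all i; r_j(i) = r_{j-1}(i) + r_j(i-j). Rows j = 2..3: ≤2: 1 1 2 2 3 3 4 4 5 5; ≤3: 1 1 2 3 4 5 7 8 10 12. r_3(9) = 12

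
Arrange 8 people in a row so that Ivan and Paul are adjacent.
Treat as block: (8-1)! × 2! = 5040 × 2 = 10080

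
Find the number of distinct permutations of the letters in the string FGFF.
4! / (1! × 3!) = 4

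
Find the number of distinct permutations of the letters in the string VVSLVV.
6! / (1! × 1! × 4!) = 30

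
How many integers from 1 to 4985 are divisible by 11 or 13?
⌊4985/11⌋ + ⌊4985/13⌋ - ⌊4985/143⌋ = 453 + 383 - 34 = 802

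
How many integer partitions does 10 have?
Pentagonal recurrence p(n) = p(n-1) + p(n-2) - p(n-5) - p(n-7) + p(n-12) + p(n-15) - ... gives p(0..9) = 1, 1, 2, 3, 5, 7, 11, 15, 22, 30. p(10) = p(9) + p(8) - p(5) - p(3) = 30 + 22 - 7 - 3 = 42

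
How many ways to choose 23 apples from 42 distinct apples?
C(42,23) = 42!/(23!×19!) = 446775310800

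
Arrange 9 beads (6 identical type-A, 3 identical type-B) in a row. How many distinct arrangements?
9! / (6! × 3!) = 84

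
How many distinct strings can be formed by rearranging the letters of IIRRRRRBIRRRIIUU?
16! / (8! × 5! × 2! × 1!) = 2162160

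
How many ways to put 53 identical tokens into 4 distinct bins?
C(53+4-1, 4-1) = C(56, 3) = 27720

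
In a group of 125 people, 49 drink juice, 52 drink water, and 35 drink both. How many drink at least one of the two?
|A∪B| = |A| + |B| - |A∩B| = 49 + 52 - 35 = 66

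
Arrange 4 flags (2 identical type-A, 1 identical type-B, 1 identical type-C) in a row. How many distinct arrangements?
4! / (2! × 1! × 1!) = 12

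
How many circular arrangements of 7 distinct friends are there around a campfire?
Circular: fix one position, arrange the rest. (7-1)! = 720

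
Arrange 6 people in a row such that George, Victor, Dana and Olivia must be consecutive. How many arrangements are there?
Treat the 4 as one block: (6-4+1)! × 4! = 6 × 24 = 144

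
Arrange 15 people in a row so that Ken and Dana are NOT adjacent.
Total - adjacent = 15! - (15-1)!×2 = 1307674368000 - 174356582400 = 1133317785600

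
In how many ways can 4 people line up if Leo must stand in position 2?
Fix one position: (4-1)! = 6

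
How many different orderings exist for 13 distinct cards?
13! = 6227020800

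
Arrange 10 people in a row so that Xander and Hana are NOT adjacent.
Total - adjacent = 10! - (10-1)!×2 = 3628800 - 725760 = 2903040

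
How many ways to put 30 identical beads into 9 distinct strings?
C(30+9-1, 9-1) = C(38, 8) = 48903492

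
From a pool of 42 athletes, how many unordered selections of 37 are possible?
C(42,37) = 42!/(37!×5!) = 850668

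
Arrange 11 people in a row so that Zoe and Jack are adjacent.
Treat as block: (11-1)! × 2! = 3628800 × 2 = 7257600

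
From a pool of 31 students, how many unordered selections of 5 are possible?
C(31,5) = 31!/(5!×26!) = 169911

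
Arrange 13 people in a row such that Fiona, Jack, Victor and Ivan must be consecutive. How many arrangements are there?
Treat the 4 as one block: (13-4+1)! × 4! = 3628800 × 24 = 87091200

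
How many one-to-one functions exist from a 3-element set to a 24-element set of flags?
P(24,3) = 24!/(24-3)! = 12144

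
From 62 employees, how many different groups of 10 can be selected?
C(62,10) = 62!/(10!×52!) = 107518933731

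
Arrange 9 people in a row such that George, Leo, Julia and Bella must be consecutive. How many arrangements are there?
Treat the 4 as one block: (9-4+1)! × 4! = 720 × 24 = 17280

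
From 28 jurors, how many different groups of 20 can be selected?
C(28,20) = 28!/(20!×8!) = 3108105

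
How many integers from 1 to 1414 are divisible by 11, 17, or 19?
⌊1414/11⌋+⌊1414/17⌋+⌊1414/19⌋ - ⌊1414/187⌋-⌊1414/209⌋-⌊1414/323⌋ + ⌊1414/3553⌋ = 128+83+74 - 7-6-4 + 0 = 268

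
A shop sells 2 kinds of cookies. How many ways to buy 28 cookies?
C(28+2-1, 2-1) = C(29, 1) = 29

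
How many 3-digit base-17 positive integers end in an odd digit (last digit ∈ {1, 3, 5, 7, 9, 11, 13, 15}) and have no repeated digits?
Last∈{1,3,5,7,9,11,13,15}. Last=0: 0. Last nonzero: 8×15×P(15,1) = 1800. Total = 1800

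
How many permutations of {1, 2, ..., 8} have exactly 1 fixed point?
Choose the 1 fixed point C(8,1) = 8, derange the rest: !7 = Σ_{j=0}^{7} (-1)^j·7!/j! = 5040 - 5040 + 2520 - 840 + 210 - 42 + 7 - 1 = 1854. Product = 8 × 1854 = 14832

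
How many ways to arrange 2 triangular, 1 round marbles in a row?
3! / (2! × 1!) = 3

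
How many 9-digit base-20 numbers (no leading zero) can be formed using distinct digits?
First digit: 19 choices (nonzero). Then descending: 19 × 19 × 18 × 17 × 16 × 15 × 14 × 13 × 12 = 57901858560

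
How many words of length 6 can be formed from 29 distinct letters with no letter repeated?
P(29,6) = 29!/(29-6)! = 342014400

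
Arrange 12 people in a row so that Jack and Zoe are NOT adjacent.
Total - adjacent = 12! - (12-1)!×2 = 479001600 - 79833600 = 399168000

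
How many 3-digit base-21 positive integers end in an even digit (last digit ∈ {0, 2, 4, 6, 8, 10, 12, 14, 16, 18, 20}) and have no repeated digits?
Last∈{0,2,4,6,8,10,12,14,16,18,20}. Last=0: 380. Last nonzero: 10×19×P(19,1) = 3610. Total = 3990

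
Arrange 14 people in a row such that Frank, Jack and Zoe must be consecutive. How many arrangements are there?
Treat the 3 as one block: (14-3+1)! × 3! = 479001600 × 6 = 2874009600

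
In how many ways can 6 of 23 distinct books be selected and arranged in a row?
P(23,6) = 23!/(23-6)! = 72681840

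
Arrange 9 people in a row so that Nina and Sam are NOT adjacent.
Total - adjacent = 9! - (9-1)!×2 = 362880 - 80640 = 282240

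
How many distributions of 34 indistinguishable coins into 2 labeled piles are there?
C(34+2-1, 2-1) = C(35, 1) = 35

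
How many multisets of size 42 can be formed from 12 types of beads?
C(42+12-1, 12-1) = C(53, 11) = 76223753060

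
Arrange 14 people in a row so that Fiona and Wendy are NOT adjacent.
Total - adjacent = 14! - (14-1)!×2 = 87178291200 - 12454041600 = 74724249600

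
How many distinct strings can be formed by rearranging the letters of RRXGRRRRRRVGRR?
14! / (2! × 1! × 10! × 1!) = 12012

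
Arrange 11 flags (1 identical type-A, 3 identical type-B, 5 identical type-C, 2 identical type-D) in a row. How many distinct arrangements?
11! / (1! × 3! × 5! × 2!) = 27720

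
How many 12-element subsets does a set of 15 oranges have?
C(15,12) = 15!/(12!×3!) = 455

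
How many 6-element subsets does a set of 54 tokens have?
C(54,6) = 54!/(6!×48!) = 25827165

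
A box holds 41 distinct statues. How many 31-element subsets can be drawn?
C(41,31) = 41!/(31!×10!) = 1121099408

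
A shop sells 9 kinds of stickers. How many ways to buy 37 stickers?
C(37+9-1, 9-1) = C(45, 8) = 215553195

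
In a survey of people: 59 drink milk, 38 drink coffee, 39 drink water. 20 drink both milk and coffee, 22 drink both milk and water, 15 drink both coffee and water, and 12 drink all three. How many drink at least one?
|A∪B∪C| = 59+38+39-20-22-15+12 = 91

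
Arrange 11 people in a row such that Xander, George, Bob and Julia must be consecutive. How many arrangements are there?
Treat the 4 as one block: (11-4+1)! × 4! = 40320 × 24 = 967680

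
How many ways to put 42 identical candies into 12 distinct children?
C(42+12-1, 12-1) = C(53, 11) = 76223753060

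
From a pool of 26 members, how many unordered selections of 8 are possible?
C(26,8) = 26!/(8!×18!) = 1562275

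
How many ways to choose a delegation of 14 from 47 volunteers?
C(47,14) = 47!/(14!×33!) = 341643774795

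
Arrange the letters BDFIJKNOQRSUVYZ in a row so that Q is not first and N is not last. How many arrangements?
By inclusion-exclusion: 15! - 2×(15-1)! + (15-2)! = 1307674368000 - 174356582400 + 6227020800 = 1139544806400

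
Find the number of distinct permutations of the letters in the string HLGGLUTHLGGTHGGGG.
17! / (1! × 3! × 3! × 8! × 2!) = 122522400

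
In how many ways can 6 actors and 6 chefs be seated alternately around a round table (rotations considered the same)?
Fix one of the actors: (6-1)! ways for the remaining actors, × 6! ways for the chefs = 120 × 720 = 86400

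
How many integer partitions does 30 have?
Pentagonal recurrence p(n) = p(n-1) + p(n-2) - p(n-5) - p(n-7) + p(n-12) + p(n-15) - ... gives p(0..29) = 1, 1, 2, 3, 5, 7, 11, 15, 22, 30, 42, 56, 77, 101, 135, 176, 231, 297, 385, 490, 627, 792, 1002, 1255, 1575, 1958, 2436, 3010, 3718, 4565. p(30) = p(29) + p(28) - p(25) - p(23) + p(18) + p(15) - p(8) - p(4) = 4565 + 3718 - 1958 - 1255 + 385 + 176 - 22 - 5 = 5604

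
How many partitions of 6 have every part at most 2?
Let r_j(i) = number of partitions of i into parts ≤ j, for i = 0..6. r_1(i) = 1 for all i; r_j(i) = r_{j-1}(i) + r_j(i-j). Rows j = 2..2: ≤2: 1 1 2 2 3 3 4. r_2(6) = 4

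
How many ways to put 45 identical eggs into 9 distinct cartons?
C(45+9-1, 9-1) = C(53, 8) = 886322710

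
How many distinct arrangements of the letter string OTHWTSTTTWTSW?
13! / (2! × 1! × 6! × 3! × 1!) = 720720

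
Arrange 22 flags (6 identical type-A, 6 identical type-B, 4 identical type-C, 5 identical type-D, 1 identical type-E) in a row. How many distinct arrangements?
22! / (6! × 6! × 4! × 5! × 1!) = 752851139040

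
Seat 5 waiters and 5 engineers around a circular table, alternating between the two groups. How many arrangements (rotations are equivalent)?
Fix one of the waiters: (5-1)! ways for the remaining waiters, × 5! ways for the engineers = 24 × 120 = 2880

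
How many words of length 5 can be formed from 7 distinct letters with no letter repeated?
P(7,5) = 7!/(7-5)! = 2520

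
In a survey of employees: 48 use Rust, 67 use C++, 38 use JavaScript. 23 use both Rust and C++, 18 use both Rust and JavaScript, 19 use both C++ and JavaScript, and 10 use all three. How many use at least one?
|A∪B∪C| = 48+67+38-23-18-19+10 = 103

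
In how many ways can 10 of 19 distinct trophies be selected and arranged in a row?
P(19,10) = 19!/(19-10)! = 335221286400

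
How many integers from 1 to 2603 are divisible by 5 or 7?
⌊2603/5⌋ + ⌊2603/7⌋ - ⌊2603/35⌋ = 520 + 371 - 74 = 817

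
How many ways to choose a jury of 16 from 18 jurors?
C(18,16) = 18!/(16!×2!) = 153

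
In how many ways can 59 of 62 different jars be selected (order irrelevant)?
C(62,59) = 62!/(59!×3!) = 37820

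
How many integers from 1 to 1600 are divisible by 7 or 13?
⌊1600/7⌋ + ⌊1600/13⌋ - ⌊1600/91⌋ = 228 + 123 - 17 = 334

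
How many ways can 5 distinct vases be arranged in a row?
5! = 120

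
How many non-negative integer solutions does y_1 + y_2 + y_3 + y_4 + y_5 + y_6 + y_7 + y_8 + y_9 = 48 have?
C(48+9-1, 9-1) = C(56, 8) = 1420494075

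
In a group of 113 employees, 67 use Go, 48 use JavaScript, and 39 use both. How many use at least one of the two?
|A∪B| = |A| + |B| - |A∩B| = 67 + 48 - 39 = 76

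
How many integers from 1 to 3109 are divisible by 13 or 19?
⌊3109/13⌋ + ⌊3109/19⌋ - ⌊3109/247⌋ = 239 + 163 - 12 = 390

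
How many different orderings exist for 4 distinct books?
4! = 24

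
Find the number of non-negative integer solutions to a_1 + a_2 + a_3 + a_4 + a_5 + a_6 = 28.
C(28+6-1, 6-1) = C(33, 5) = 237336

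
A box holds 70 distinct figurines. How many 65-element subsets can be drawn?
C(70,65) = 70!/(65!×5!) = 12103014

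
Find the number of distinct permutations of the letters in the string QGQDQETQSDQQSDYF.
16! / (3! × 1! × 2! × 6! × 1! × 1! × 1! × 1!) = 2421619200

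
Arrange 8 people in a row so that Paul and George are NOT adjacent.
Total - adjacent = 8! - (8-1)!×2 = 40320 - 10080 = 30240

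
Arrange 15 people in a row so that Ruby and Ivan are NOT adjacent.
Total - adjacent = 15! - (15-1)!×2 = 1307674368000 - 174356582400 = 1133317785600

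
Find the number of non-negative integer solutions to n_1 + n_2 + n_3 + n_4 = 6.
C(6+4-1, 4-1) = C(9, 3) = 84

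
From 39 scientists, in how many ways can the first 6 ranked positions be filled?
P(39,6) = 39!/(39-6)! = 2349088560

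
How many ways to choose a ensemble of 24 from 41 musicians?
C(41,24) = 41!/(24!×17!) = 151584480450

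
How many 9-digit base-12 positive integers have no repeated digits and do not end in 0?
Last digit: 11 nonzero choices. First digit: 10 (nonzero, ≠last). Middle 7: P(10,7) = 604800. Total = 66528000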